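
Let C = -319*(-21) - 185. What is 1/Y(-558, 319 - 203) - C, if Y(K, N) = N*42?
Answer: -31736207/4872 ≈ -6514.0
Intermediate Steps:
Y(K, N) = 42*N
C = 6514 (C = 6699 - 185 = 6514)
1/Y(-558, 319 - 203) - C = 1/(42*(319 - 203)) - 1*6514 = 1/(42*116) - 6514 = 1/4872 - 6514 = -31736207/4872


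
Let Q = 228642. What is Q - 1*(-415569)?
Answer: 644211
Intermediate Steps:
Q - 1*(-415569) = 228642 - 1*(-415569) = 228642 + 415569 = 644211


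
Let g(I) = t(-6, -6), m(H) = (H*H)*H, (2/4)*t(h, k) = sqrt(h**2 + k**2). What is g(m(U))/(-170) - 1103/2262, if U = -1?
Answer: -1103/2262 - 6*sqrt(2)/85 ≈ -0.58745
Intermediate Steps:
t(h, k) = 2*sqrt(h**2 + k**2)
m(H) = H**3 (m(H) = H**2*H = H**3)
g(I) = 12*sqrt(2) (g(I) = 2*sqrt((-6)**2 + (-6)**2) = 2*sqrt(36 + 36) = 2*sqrt(72) = 2*(6*sqrt(2)) = 12*sqrt(2))
g(m(U))/(-170) - 1103/2262 = (12*sqrt(2))/(-170) - 1103/2262 = (12*sqrt(2))*(-1/170) - 1103*1/2262 = -6*sqrt(2)/85 - 1103/2262 = -1103/2262 - 6*sqrt(2)/85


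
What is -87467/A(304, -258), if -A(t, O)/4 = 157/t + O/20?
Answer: -33237460/18823 ≈ -1765.8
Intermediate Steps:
A(t, O) = -628/t - O/5 (A(t, O) = -4*(157/t + O/20) = -628/t - O/5)
-87467/A(304, -258) = -87467/(-628/304 - 1/5*(-258)) = -87467/(-628*1/304 + 258/5) = -87467/(-157/76 + 258/5) = -87467/18823/380 = -87467*380/18823 = -33237460/18823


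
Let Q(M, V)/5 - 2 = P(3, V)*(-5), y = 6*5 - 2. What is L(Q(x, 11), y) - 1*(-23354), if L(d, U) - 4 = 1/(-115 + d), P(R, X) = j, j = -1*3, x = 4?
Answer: 700739/30 ≈ 23358.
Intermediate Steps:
y = 28 (y = 30 - 2 = 28)
j = -3
P(R, X) = -3
Q(M, V) = 85 (Q(M, V) = 10 + 5*(-3*(-5)) = 10 + 5*15 = 10 + 75 = 85)
L(d, U) = 4 + 1/(-115 + d)
L(Q(x, 11), y) - 1*(-23354) = (-459 + 4*85)/(-115 + 85) - 1*(-23354) = (-459 + 340)/(-30) + 23354 = -1/30*(-119) + 23354 = 119/30 + 23354 = 700739/30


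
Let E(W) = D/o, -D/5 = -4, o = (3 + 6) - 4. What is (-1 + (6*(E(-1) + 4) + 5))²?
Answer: 2704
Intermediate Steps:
o = 5 (o = 9 - 4 = 5)
D = 20 (D = -5*(-4) = 20)
E(W) = 4 (E(W) = 20/5 = 20*(⅕) = 4)
(-1 + (6*(E(-1) + 4) + 5))² = (-1 + (6*(4 + 4) + 5))² = (-1 + (6*8 + 5))² = (-1 + (48 + 5))² = (-1 + 53)² = 52² = 2704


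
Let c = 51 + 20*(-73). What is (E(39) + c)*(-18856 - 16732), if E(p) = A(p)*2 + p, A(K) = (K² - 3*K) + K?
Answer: -53951408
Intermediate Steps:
A(K) = K² - 2*K
c = -1409 (c = 51 - 1460 = -1409)
E(p) = p + 2*p*(-2 + p) (E(p) = (p*(-2 + p))*2 + p = 2*p*(-2 + p) + p = p + 2*p*(-2 + p))
(E(39) + c)*(-18856 - 16732) = (39*(-3 + 2*39) - 1409)*(-18856 - 16732) = (39*(-3 + 78) - 1409)*(-35588) = (39*75 - 1409)*(-35588) = (2925 - 1409)*(-35588) = 1516*(-35588) = -53951408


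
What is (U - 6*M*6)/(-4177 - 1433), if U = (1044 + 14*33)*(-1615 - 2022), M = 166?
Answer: 913883/935 ≈ 977.42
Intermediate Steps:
U = -5477322 (U = (1044 + 462)*(-3637) = 1506*(-3637) = -5477322)
(U - 6*M*6)/(-4177 - 1433) = (-5477322 - 996*6)/(-4177 - 1433) = (-5477322 - 6*996)/(-5610) = (-5477322 - 5976)*(-1/5610) = -5483298*(-1/5610) = 913883/935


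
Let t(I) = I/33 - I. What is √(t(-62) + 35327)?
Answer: 5*√1541463/33 ≈ 188.11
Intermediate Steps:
t(I) = -32*I/33 (t(I) = I*(1/33) - I = I/33 - I = -32*I/33)
√(t(-62) + 35327) = √(-32/33*(-62) + 35327) = √(1984/33 + 35327) = √(1167775/33) = 5*√1541463/33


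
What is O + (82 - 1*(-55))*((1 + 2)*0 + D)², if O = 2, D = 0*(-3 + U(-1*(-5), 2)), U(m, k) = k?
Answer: 2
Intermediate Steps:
D = 0 (D = 0*(-3 + 2) = 0*(-1) = 0)
O + (82 - 1*(-55))*((1 + 2)*0 + D)² = 2 + (82 - 1*(-55))*((1 + 2)*0 + 0)² = 2 + (82 + 55)*(3*0 + 0)² = 2 + 137*(0 + 0)² = 2 + 137*0² = 2 + 137*0 = 2 + 0 = 2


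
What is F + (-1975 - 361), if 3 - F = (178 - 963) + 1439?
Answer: -2987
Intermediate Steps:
F = -651 (F = 3 - ((178 - 963) + 1439) = 3 - (-785 + 1439) = 3 - 1*654 = 3 - 654 = -651)
F + (-1975 - 361) = -651 + (-1975 - 361) = -651 - 2336 = -2987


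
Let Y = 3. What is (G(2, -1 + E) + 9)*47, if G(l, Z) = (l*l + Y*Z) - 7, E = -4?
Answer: -423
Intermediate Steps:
G(l, Z) = -7 + l**2 + 3*Z (G(l, Z) = (l*l + 3*Z) - 7 = (l**2 + 3*Z) - 7 = -7 + l**2 + 3*Z)
(G(2, -1 + E) + 9)*47 = ((-7 + 2**2 + 3*(-1 - 4)) + 9)*47 = ((-7 + 4 + 3*(-5)) + 9)*47 = ((-7 + 4 - 15) + 9)*47 = (-18 + 9)*47 = -9*47 = -423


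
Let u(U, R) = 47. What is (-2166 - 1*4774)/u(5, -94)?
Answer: -6940/47 ≈ -147.66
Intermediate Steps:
(-2166 - 1*4774)/u(5, -94) = (-2166 - 1*4774)/47 = (-2166 - 4774)*(1/47) = -6940*1/47 = -6940/47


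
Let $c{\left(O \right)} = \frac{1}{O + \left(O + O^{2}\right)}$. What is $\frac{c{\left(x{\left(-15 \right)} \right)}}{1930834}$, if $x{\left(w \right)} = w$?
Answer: $\frac{1}{376512630} \approx 2.656 \cdot 10^{-9}$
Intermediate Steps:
$c{\left(O \right)} = \frac{1}{O^{2} + 2 O}$
$\frac{c{\left(x{\left(-15 \right)} \right)}}{1930834} = \frac{\frac{1}{-15} \frac{1}{2 - 15}}{1930834} = - \frac{1}{15 \left(-13\right)} \frac{1}{1930834} = \left(- \frac{1}{15}\right) \left(- \frac{1}{13}\right) \frac{1}{1930834} = \frac{1}{195} \cdot \frac{1}{1930834} = \frac{1}{376512630}$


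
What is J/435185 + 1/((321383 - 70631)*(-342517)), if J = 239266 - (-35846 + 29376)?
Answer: 21105484283213839/37376656973255040 ≈ 0.56467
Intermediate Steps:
J = 245736 (J = 239266 - 1*(-6470) = 239266 + 6470 = 245736)
J/435185 + 1/((321383 - 70631)*(-342517)) = 245736/435185 + 1/((321383 - 70631)*(-342517)) = 245736*(1/435185) - 1/342517/250752 = 245736/435185 + (1/250752)*(-1/342517) = 245736/435185 - 1/85886822784 = 21105484283213839/37376656973255040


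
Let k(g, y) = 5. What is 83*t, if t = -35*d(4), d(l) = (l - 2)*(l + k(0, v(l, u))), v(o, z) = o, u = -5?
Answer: -52290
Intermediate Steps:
d(l) = (-2 + l)*(5 + l) (d(l) = (l - 2)*(l + 5) = (-2 + l)*(5 + l))
t = -630 (t = -35*(-10 + 4² + 3*4) = -35*(-10 + 16 + 12) = -35*18 = -630)
83*t = 83*(-630) = -52290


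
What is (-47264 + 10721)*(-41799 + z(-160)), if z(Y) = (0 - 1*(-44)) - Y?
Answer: 1520006085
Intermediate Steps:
z(Y) = 44 - Y (z(Y) = (0 + 44) - Y = 44 - Y)
(-47264 + 10721)*(-41799 + z(-160)) = (-47264 + 10721)*(-41799 + (44 - 1*(-160))) = -36543*(-41799 + (44 + 160)) = -36543*(-41799 + 204) = -36543*(-41595) = 1520006085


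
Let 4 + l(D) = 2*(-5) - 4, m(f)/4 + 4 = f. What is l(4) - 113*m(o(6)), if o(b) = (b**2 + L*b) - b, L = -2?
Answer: -6346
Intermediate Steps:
o(b) = b**2 - 3*b (o(b) = (b**2 - 2*b) - b = b**2 - 3*b)
m(f) = -16 + 4*f
l(D) = -18 (l(D) = -4 + (2*(-5) - 4) = -4 + (-10 - 4) = -4 - 14 = -18)
l(4) - 113*m(o(6)) = -18 - 113*(-16 + 4*(6*(-3 + 6))) = -18 - 113*(-16 + 4*(6*3)) = -18 - 113*(-16 + 4*18) = -18 - 113*(-16 + 72) = -18 - 113*56 = -18 - 6328 = -6346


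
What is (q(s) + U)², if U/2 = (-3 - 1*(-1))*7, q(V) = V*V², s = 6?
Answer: 35344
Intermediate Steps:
q(V) = V³
U = -28 (U = 2*((-3 - 1*(-1))*7) = 2*((-3 + 1)*7) = 2*(-2*7) = 2*(-14) = -28)
(q(s) + U)² = (6³ - 28)² = (216 - 28)² = 188² = 35344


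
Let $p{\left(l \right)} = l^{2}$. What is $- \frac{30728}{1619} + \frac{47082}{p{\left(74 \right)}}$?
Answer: $- \frac{46020385}{4432822} \approx -10.382$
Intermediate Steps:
$- \frac{30728}{1619} + \frac{47082}{p{\left(74 \right)}} = - \frac{30728}{1619} + \frac{47082}{74^{2}} = \left(-30728\right) \frac{1}{1619} + \frac{47082}{5476} = - \frac{30728}{1619} + 47082 \cdot \frac{1}{5476} = - \frac{30728}{1619} + \frac{23541}{2738} = - \frac{46020385}{4432822}$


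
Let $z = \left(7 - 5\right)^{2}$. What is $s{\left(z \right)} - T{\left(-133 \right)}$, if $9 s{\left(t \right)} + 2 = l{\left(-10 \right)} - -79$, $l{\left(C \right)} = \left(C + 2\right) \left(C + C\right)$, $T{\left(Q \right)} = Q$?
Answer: $\frac{478}{3} \approx 159.33$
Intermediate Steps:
$l{\left(C \right)} = 2 C \left(2 + C\right)$ ($l{\left(C \right)} = \left(2 + C\right) 2 C = 2 C \left(2 + C\right)$)
$z = 4$ ($z = \left(7 - 5\right)^{2} = 2^{2} = 4$)
$s{\left(t \right)} = \frac{79}{3}$ ($s{\left(t \right)} = - \frac{2}{9} + \frac{2 \left(-10\right) \left(2 - 10\right) - -79}{9} = - \frac{2}{9} + \frac{2 \left(-10\right) \left(-8\right) + 79}{9} = - \frac{2}{9} + \frac{160 + 79}{9} = - \frac{2}{9} + \frac{1}{9} \cdot 239 = - \frac{2}{9} + \frac{239}{9} = \frac{79}{3}$)
$s{\left(z \right)} - T{\left(-133 \right)} = \frac{79}{3} - -133 = \frac{79}{3} + 133 = \frac{478}{3}$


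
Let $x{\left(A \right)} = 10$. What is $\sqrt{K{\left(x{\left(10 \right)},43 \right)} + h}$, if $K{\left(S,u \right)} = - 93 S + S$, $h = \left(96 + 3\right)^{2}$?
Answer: $\sqrt{8881} \approx 94.239$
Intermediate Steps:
$h = 9801$ ($h = 99^{2} = 9801$)
$K{\left(S,u \right)} = - 92 S$
$\sqrt{K{\left(x{\left(10 \right)},43 \right)} + h} = \sqrt{\left(-92\right) 10 + 9801} = \sqrt{-920 + 9801} = \sqrt{8881}$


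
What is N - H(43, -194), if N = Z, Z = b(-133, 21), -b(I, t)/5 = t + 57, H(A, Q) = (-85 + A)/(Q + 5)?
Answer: -3512/9 ≈ -390.22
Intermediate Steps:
H(A, Q) = (-85 + A)/(5 + Q)
b(I, t) = -285 - 5*t (b(I, t) = -5*(t + 57) = -5*(57 + t) = -285 - 5*t)
Z = -390 (Z = -285 - 5*21 = -285 - 105 = -390)
N = -390
N - H(43, -194) = -390 - (-85 + 43)/(5 - 194) = -390 - (-42)/(-189) = -390 - (-1)*(-42)/189 = -390 - 1*2/9 = -390 - 2/9 = -3512/9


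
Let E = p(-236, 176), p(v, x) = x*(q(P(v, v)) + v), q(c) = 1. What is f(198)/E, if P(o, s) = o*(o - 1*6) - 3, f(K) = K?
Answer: -9/1880 ≈ -0.0047872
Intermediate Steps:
P(o, s) = -3 + o*(-6 + o) (P(o, s) = o*(o - 6) - 3 = o*(-6 + o) - 3 = -3 + o*(-6 + o))
p(v, x) = x*(1 + v)
E = -41360 (E = 176*(1 - 236) = 176*(-235) = -41360)
f(198)/E = 198/(-41360) = 198*(-1/41360) = -9/1880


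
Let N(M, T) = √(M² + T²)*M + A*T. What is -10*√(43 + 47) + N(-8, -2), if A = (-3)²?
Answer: -18 - 30*√10 - 16*√17 ≈ -178.84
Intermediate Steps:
A = 9
N(M, T) = 9*T + M*√(M² + T²) (N(M, T) = √(M² + T²)*M + 9*T = M*√(M² + T²) + 9*T = 9*T + M*√(M² + T²))
-10*√(43 + 47) + N(-8, -2) = -10*√(43 + 47) + (9*(-2) - 8*√((-8)² + (-2)²)) = -30*√10 + (-18 - 8*√(64 + 4)) = -30*√10 + (-18 - 16*√17) = -18 - 30*√10 - 16*√17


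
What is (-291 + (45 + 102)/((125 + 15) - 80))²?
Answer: 33304441/400 ≈ 83261.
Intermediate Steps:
(-291 + (45 + 102)/((125 + 15) - 80))² = (-291 + 147/(140 - 80))² = (-291 + 147/60)² = (-291 + 147*(1/60))² = (-291 + 49/20)² = (-5771/20)² = 33304441/400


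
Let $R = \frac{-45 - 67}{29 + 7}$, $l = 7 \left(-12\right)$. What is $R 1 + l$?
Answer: $- \frac{784}{9} \approx -87.111$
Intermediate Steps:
$l = -84$
$R = - \frac{28}{9}$ ($R = - \frac{112}{36} = \left(-112\right) \frac{1}{36} = - \frac{28}{9} \approx -3.1111$)
$R 1 + l = \left(- \frac{28}{9}\right) 1 - 84 = - \frac{28}{9} - 84 = - \frac{784}{9}$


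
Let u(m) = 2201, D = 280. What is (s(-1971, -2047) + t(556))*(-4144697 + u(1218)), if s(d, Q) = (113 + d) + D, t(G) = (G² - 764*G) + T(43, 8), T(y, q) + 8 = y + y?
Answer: 485285121408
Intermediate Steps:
T(y, q) = -8 + 2*y (T(y, q) = -8 + (y + y) = -8 + 2*y)
t(G) = 78 + G² - 764*G (t(G) = (G² - 764*G) + (-8 + 2*43) = (G² - 764*G) + (-8 + 86) = (G² - 764*G) + 78 = 78 + G² - 764*G)
s(d, Q) = 393 + d (s(d, Q) = (113 + d) + 280 = 393 + d)
(s(-1971, -2047) + t(556))*(-4144697 + u(1218)) = ((393 - 1971) + (78 + 556² - 764*556))*(-4144697 + 2201) = (-1578 + (78 + 309136 - 424784))*(-4142496) = (-1578 - 115570)*(-4142496) = -117148*(-4142496) = 485285121408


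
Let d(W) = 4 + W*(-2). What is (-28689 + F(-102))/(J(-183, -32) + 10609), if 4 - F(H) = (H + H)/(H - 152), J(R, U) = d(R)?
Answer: -3643097/1394333 ≈ -2.6128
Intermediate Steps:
d(W) = 4 - 2*W
J(R, U) = 4 - 2*R
F(H) = 4 - 2*H/(-152 + H) (F(H) = 4 - (H + H)/(H - 152) = 4 - 2*H/(-152 + H))
(-28689 + F(-102))/(J(-183, -32) + 10609) = (-28689 + 2*(-304 - 102)/(-152 - 102))/((4 - 2*(-183)) + 10609) = (-28689 + 2*(-406)/(-254))/((4 + 366) + 10609) = (-28689 + 2*(-1/254)*(-406))/(370 + 10609) = (-28689 + 406/127)/10979 = -3643097/127*1/10979 = -3643097/1394333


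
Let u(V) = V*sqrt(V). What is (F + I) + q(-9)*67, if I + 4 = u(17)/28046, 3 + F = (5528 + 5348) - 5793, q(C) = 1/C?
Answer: 45617/9 + 17*sqrt(17)/28046 ≈ 5068.6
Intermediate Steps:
u(V) = V**(3/2)
F = 5080 (F = -3 + ((5528 + 5348) - 5793) = -3 + (10876 - 5793) = -3 + 5083 = 5080)
I = -4 + 17*sqrt(17)/28046 (I = -4 + 17**(3/2)/28046 = -4 + (17*sqrt(17))*(1/28046) = -4 + 17*sqrt(17)/28046 ≈ -3.9975)
(F + I) + q(-9)*67 = (5080 + (-4 + 17*sqrt(17)/28046)) + 67/(-9) = (5076 + 17*sqrt(17)/28046) - 1/9*67 = (5076 + 17*sqrt(17)/28046) - 67/9 = 45617/9 + 17*sqrt(17)/28046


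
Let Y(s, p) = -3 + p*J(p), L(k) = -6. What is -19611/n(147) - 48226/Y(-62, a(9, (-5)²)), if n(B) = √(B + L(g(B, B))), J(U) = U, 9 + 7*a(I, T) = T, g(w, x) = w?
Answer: -2363074/109 - 6537*√141/47 ≈ -23331.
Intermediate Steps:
a(I, T) = -9/7 + T/7
Y(s, p) = -3 + p² (Y(s, p) = -3 + p*p = -3 + p²)
n(B) = √(-6 + B) (n(B) = √(B - 6) = √(-6 + B))
-19611/n(147) - 48226/Y(-62, a(9, (-5)²)) = -19611/√(-6 + 147) - 48226/(-3 + (-9/7 + (⅐)*(-5)²)²) = -19611*√141/141 - 48226/(-3 + (-9/7 + (⅐)*25)²) = -6537*√141/47 - 48226/(-3 + (-9/7 + 25/7)²) = -6537*√141/47 - 48226/(-3 + (16/7)²) = -6537*√141/47 - 48226/(-3 + 256/49) = -6537*√141/47 - 48226/109/49 = -6537*√141/47 - 48226*49/109 = -6537*√141/47 - 2363074/109 = -2363074/109 - 6537*√141/47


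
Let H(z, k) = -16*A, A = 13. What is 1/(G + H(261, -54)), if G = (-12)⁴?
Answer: 1/20528 ≈ 4.8714e-5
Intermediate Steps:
H(z, k) = -208 (H(z, k) = -16*13 = -208)
G = 20736
1/(G + H(261, -54)) = 1/(20736 - 208) = 1/20528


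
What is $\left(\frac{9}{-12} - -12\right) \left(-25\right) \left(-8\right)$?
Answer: $2250$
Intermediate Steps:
$\left(\frac{9}{-12} - -12\right) \left(-25\right) \left(-8\right) = \left(9 \left(- \frac{1}{12}\right) + 12\right) \left(-25\right) \left(-8\right) = \left(- \frac{3}{4} + 12\right) \left(-25\right) \left(-8\right) = \frac{45}{4} \left(-25\right) \left(-8\right) = \left(- \frac{1125}{4}\right) \left(-8\right) = 2250$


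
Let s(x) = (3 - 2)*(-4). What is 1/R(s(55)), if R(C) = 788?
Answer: 1/788 ≈ 0.0012690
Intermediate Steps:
s(x) = -4 (s(x) = 1*(-4) = -4)
1/R(s(55)) = 1/788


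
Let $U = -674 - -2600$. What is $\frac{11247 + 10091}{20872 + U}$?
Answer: $\frac{10669}{11399} \approx 0.93596$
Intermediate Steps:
$U = 1926$ ($U = -674 + 2600 = 1926$)
$\frac{11247 + 10091}{20872 + U} = \frac{11247 + 10091}{20872 + 1926} = \frac{21338}{22798} = 21338 \cdot \frac{1}{22798} = \frac{10669}{11399}$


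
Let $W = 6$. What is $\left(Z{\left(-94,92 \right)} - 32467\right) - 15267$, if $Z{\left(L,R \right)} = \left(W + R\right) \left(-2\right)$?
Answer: $-47930$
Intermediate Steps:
$Z{\left(L,R \right)} = -12 - 2 R$ ($Z{\left(L,R \right)} = \left(6 + R\right) \left(-2\right) = -12 - 2 R$)
$\left(Z{\left(-94,92 \right)} - 32467\right) - 15267 = \left(\left(-12 - 184\right) - 32467\right) - 15267 = \left(-196 - 32467\right) - 15267 = -32663 - 15267 = -47930$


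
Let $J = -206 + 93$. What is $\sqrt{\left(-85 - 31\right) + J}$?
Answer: $i \sqrt{229} \approx 15.133 i$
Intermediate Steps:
$J = -113$
$\sqrt{\left(-85 - 31\right) + J} = \sqrt{\left(-85 - 31\right) - 113} = \sqrt{-116 - 113} = \sqrt{-229} = i \sqrt{229}$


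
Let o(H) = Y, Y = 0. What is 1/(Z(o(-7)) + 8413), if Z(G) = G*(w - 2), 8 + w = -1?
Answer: 1/8413 ≈ 0.00011886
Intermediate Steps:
w = -9 (w = -8 - 1 = -9)
o(H) = 0
Z(G) = -11*G (Z(G) = G*(-9 - 2) = G*(-11) = -11*G)
1/(Z(o(-7)) + 8413) = 1/(-11*0 + 8413) = 1/(0 + 8413) = 1/8413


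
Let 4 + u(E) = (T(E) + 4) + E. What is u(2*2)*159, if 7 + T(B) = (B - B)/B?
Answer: -477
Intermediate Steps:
T(B) = -7 (T(B) = -7 + (B - B)/B = -7 + 0/B = -7 + 0 = -7)
u(E) = -7 + E (u(E) = -4 + ((-7 + 4) + E) = -4 + (-3 + E) = -7 + E)
u(2*2)*159 = (-7 + 2*2)*159 = (-7 + 4)*159 = -3*159 = -477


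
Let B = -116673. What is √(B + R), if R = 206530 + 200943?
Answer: 20*√727 ≈ 539.26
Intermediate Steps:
R = 407473
√(B + R) = √(-116673 + 407473) = √290800 = 20*√727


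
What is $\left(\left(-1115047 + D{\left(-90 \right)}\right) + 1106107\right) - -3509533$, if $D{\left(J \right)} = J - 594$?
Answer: $3499909$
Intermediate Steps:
$D{\left(J \right)} = -594 + J$
$\left(\left(-1115047 + D{\left(-90 \right)}\right) + 1106107\right) - -3509533 = \left(\left(-1115047 - 684\right) + 1106107\right) - -3509533 = \left(\left(-1115047 - 684\right) + 1106107\right) + 3509533 = \left(-1115731 + 1106107\right) + 3509533 = -9624 + 3509533 = 3499909$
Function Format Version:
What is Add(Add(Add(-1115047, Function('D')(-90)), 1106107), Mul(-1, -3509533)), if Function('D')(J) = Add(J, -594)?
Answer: 3499909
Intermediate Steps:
Function('D')(J) = Add(-594, J)
Add(Add(Add(-1115047, Function('D')(-90)), 1106107), Mul(-1, -3509533)) = Add(Add(Add(-1115047, Add(-594, -90)), 1106107), Mul(-1, -3509533)) = Add(Add(Add(-1115047, -684), 1106107), 3509533) = Add(Add(-1115731, 1106107), 3509533) = Add(-9624, 3509533) = 3499909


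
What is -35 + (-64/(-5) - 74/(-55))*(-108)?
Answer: -85949/55 ≈ -1562.7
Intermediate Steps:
-35 + (-64/(-5) - 74/(-55))*(-108) = -35 + (-64*(-⅕) - 74*(-1/55))*(-108) = -35 + (64/5 + 74/55)*(-108) = -35 + (778/55)*(-108) = -35 - 84024/55 = -85949/55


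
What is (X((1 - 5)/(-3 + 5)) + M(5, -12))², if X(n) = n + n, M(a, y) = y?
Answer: 256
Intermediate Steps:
X(n) = 2*n
(X((1 - 5)/(-3 + 5)) + M(5, -12))² = (2*((1 - 5)/(-3 + 5)) - 12)² = (2*(-4/2) - 12)² = (2*(-4*½) - 12)² = (2*(-2) - 12)² = (-4 - 12)² = (-16)² = 256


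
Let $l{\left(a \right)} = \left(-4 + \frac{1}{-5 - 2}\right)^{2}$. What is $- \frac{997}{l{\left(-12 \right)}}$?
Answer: $- \frac{48853}{841} \approx -58.089$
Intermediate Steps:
$l{\left(a \right)} = \frac{841}{49}$ ($l{\left(a \right)} = \left(-4 + \frac{1}{-7}\right)^{2} = \left(-4 - \frac{1}{7}\right)^{2} = \left(- \frac{29}{7}\right)^{2} = \frac{841}{49}$)
$- \frac{997}{l{\left(-12 \right)}} = - \frac{997}{\frac{841}{49}} = \left(-997\right) \frac{49}{841} = - \frac{48853}{841}$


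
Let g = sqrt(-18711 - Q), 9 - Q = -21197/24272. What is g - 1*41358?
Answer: -41358 + I*sqrt(410062009)/148 ≈ -41358.0 + 136.82*I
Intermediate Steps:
Q = 5845/592 (Q = 9 - (-21197)/24272 = 9 - 1*(-517/592) = 9 + 517/592 = 5845/592 ≈ 9.8733)
g = I*sqrt(410062009)/148 (g = sqrt(-18711 - 1*5845/592) = sqrt(-18711 - 5845/592) = sqrt(-11082757/592) = I*sqrt(410062009)/148 ≈ 136.82*I)
g - 1*41358 = I*sqrt(410062009)/148 - 1*41358 = I*sqrt(410062009)/148 - 41358 = -41358 + I*sqrt(410062009)/148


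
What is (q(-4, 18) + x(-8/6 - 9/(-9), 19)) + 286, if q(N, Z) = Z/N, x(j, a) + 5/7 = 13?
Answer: 4113/14 ≈ 293.79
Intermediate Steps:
x(j, a) = 86/7 (x(j, a) = -5/7 + 13 = 86/7)
(q(-4, 18) + x(-8/6 - 9/(-9), 19)) + 286 = (18/(-4) + 86/7) + 286 = (18*(-1/4) + 86/7) + 286 = (-9/2 + 86/7) + 286 = 109/14 + 286 = 4113/14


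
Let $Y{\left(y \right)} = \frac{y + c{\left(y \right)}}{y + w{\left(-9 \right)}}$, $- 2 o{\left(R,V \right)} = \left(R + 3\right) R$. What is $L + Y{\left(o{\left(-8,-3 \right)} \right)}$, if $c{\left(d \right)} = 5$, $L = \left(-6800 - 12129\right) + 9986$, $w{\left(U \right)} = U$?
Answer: $- \frac{259332}{29} \approx -8942.5$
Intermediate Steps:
$o{\left(R,V \right)} = - \frac{R \left(3 + R\right)}{2}$ ($o{\left(R,V \right)} = - \frac{\left(R + 3\right) R}{2} = - \frac{\left(3 + R\right) R}{2} = - \frac{R \left(3 + R\right)}{2}$)
$L = -8943$ ($L = -18929 + 9986 = -8943$)
$Y{\left(y \right)} = \frac{5 + y}{-9 + y}$ ($Y{\left(y \right)} = \frac{y + 5}{y - 9} = \frac{5 + y}{-9 + y}$)
$L + Y{\left(o{\left(-8,-3 \right)} \right)} = -8943 + \frac{5 - - 4 \left(3 - 8\right)}{-9 - - 4 \left(3 - 8\right)} = -8943 + \frac{5 - \left(-4\right) \left(-5\right)}{-9 - \left(-4\right) \left(-5\right)} = -8943 + \frac{5 - 20}{-9 - 20} = -8943 + \frac{1}{-29} \left(-15\right) = -8943 - - \frac{15}{29} = -8943 + \frac{15}{29} = - \frac{259332}{29}$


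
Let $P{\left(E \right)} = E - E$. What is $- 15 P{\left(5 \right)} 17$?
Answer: $0$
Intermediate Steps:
$P{\left(E \right)} = 0$
$- 15 P{\left(5 \right)} 17 = \left(-15\right) 0 \cdot 17 = 0 \cdot 17 = 0$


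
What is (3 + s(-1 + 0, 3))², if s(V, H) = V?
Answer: 4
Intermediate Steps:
(3 + s(-1 + 0, 3))² = (3 + (-1 + 0))² = (3 - 1)² = 2² = 4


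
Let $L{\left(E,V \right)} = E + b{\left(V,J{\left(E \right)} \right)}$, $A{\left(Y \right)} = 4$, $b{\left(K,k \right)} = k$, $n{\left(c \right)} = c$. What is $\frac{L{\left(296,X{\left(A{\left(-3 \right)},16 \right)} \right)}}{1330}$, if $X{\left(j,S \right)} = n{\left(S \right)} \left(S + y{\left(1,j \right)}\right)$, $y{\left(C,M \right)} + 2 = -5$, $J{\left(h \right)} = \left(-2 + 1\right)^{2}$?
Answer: $\frac{297}{1330} \approx 0.22331$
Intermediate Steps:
$J{\left(h \right)} = 1$ ($J{\left(h \right)} = \left(-1\right)^{2} = 1$)
$y{\left(C,M \right)} = -7$ ($y{\left(C,M \right)} = -2 - 5 = -7$)
$X{\left(j,S \right)} = S \left(-7 + S\right)$ ($X{\left(j,S \right)} = S \left(S - 7\right) = S \left(-7 + S\right)$)
$L{\left(E,V \right)} = 1 + E$ ($L{\left(E,V \right)} = E + 1 = 1 + E$)
$\frac{L{\left(296,X{\left(A{\left(-3 \right)},16 \right)} \right)}}{1330} = \frac{1 + 296}{1330} = 297 \cdot \frac{1}{1330} = \frac{297}{1330}$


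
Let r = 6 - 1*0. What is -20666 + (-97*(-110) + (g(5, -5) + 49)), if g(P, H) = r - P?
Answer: -9946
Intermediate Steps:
r = 6 (r = 6 + 0 = 6)
g(P, H) = 6 - P
-20666 + (-97*(-110) + (g(5, -5) + 49)) = -20666 + (-97*(-110) + ((6 - 1*5) + 49)) = -20666 + (10670 + ((6 - 5) + 49)) = -20666 + (10670 + (1 + 49)) = -20666 + (10670 + 50) = -20666 + 10720 = -9946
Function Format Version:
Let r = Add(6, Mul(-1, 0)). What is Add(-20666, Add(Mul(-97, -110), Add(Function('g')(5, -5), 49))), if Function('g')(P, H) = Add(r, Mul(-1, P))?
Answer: -9946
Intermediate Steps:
r = 6 (r = Add(6, 0) = 6)
Function('g')(P, H) = Add(6, Mul(-1, P))
Add(-20666, Add(Mul(-97, -110), Add(Function('g')(5, -5), 49))) = Add(-20666, Add(Mul(-97, -110), Add(Add(6, Mul(-1, 5)), 49))) = Add(-20666, Add(10670, Add(Add(6, -5), 49))) = Add(-20666, Add(10670, Add(1, 49))) = Add(-20666, Add(10670, 50)) = Add(-20666, 10720) = -9946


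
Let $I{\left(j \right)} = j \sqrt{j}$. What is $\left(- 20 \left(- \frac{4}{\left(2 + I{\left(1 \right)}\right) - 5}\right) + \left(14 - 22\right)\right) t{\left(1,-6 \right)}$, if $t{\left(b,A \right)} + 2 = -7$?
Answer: $432$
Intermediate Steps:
$I{\left(j \right)} = j^{\frac{3}{2}}$
$t{\left(b,A \right)} = -9$ ($t{\left(b,A \right)} = -2 - 7 = -9$)
$\left(- 20 \left(- \frac{4}{\left(2 + I{\left(1 \right)}\right) - 5}\right) + \left(14 - 22\right)\right) t{\left(1,-6 \right)} = \left(- 20 \left(- \frac{4}{\left(2 + 1^{\frac{3}{2}}\right) - 5}\right) + \left(14 - 22\right)\right) \left(-9\right) = \left(- 20 \left(- \frac{4}{\left(2 + 1\right) - 5}\right) - 8\right) \left(-9\right) = \left(- 20 \left(- \frac{4}{3 - 5}\right) - 8\right) \left(-9\right) = \left(- 20 \left(- \frac{4}{-2}\right) - 8\right) \left(-9\right) = \left(- 20 \left(\left(-4\right) \left(- \frac{1}{2}\right)\right) - 8\right) \left(-9\right) = \left(\left(-20\right) 2 - 8\right) \left(-9\right) = \left(-40 - 8\right) \left(-9\right) = \left(-48\right) \left(-9\right) = 432$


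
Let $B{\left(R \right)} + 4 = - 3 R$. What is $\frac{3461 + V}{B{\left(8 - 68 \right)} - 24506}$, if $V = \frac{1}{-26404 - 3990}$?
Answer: $- \frac{105193633}{739486020} \approx -0.14225$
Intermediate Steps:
$B{\left(R \right)} = -4 - 3 R$
$V = - \frac{1}{30394}$ ($V = \frac{1}{-30394} = - \frac{1}{30394} \approx -3.2901 \cdot 10^{-5}$)
$\frac{3461 + V}{B{\left(8 - 68 \right)} - 24506} = \frac{3461 - \frac{1}{30394}}{\left(-4 - 3 \left(8 - 68\right)\right) - 24506} = \frac{105193633}{30394 \left(\left(-4 - -180\right) - 24506\right)} = \frac{105193633}{30394 \left(\left(-4 + 180\right) - 24506\right)} = \frac{105193633}{30394 \left(176 - 24506\right)} = \frac{105193633}{30394 \left(-24330\right)} = \frac{105193633}{30394} \left(- \frac{1}{24330}\right) = - \frac{105193633}{739486020}$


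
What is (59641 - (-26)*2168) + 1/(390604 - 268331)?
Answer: 14184768458/122273 ≈ 1.1601e+5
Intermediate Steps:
(59641 - (-26)*2168) + 1/(390604 - 268331) = (59641 - 1*(-56368)) + 1/122273 = (59641 + 56368) + 1/122273 = 116009 + 1/122273 = 14184768458/122273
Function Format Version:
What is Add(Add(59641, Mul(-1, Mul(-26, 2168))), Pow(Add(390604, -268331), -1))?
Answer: Rational(14184768458, 122273) ≈ 1.1601e+5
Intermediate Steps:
Add(Add(59641, Mul(-1, Mul(-26, 2168))), Pow(Add(390604, -268331), -1)) = Add(Add(59641, Mul(-1, -56368)), Pow(122273, -1)) = Add(Add(59641, 56368), Rational(1, 122273)) = Add(116009, Rational(1, 122273)) = Rational(14184768458, 122273)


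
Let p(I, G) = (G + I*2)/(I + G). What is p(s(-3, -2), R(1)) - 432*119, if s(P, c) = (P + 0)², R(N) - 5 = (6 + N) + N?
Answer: -1130945/22 ≈ -51407.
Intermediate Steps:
R(N) = 11 + 2*N (R(N) = 5 + ((6 + N) + N) = 5 + (6 + 2*N) = 11 + 2*N)
s(P, c) = P²
p(I, G) = (G + 2*I)/(G + I)
p(s(-3, -2), R(1)) - 432*119 = ((11 + 2*1) + 2*(-3)²)/((11 + 2*1) + (-3)²) - 432*119 = ((11 + 2) + 2*9)/((11 + 2) + 9) - 51408 = (13 + 18)/(13 + 9) - 51408 = 31/22 - 51408 = -1130945/22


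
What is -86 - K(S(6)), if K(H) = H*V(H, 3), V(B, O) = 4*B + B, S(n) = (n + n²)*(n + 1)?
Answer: -432266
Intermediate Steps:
S(n) = (1 + n)*(n + n²) (S(n) = (n + n²)*(1 + n) = (1 + n)*(n + n²))
V(B, O) = 5*B
K(H) = 5*H² (K(H) = H*(5*H) = 5*H²)
-86 - K(S(6)) = -86 - 5*(6*(1 + 6² + 2*6))² = -86 - 5*(6*(1 + 36 + 12))² = -86 - 5*(6*49)² = -86 - 5*294² = -86 - 5*86436 = -86 - 1*432180 = -86 - 432180 = -432266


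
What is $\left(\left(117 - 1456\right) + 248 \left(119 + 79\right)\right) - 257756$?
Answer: $-209991$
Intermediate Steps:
$\left(\left(117 - 1456\right) + 248 \left(119 + 79\right)\right) - 257756 = \left(\left(117 - 1456\right) + 248 \cdot 198\right) - 257756 = \left(-1339 + 49104\right) - 257756 = 47765 - 257756 = -209991$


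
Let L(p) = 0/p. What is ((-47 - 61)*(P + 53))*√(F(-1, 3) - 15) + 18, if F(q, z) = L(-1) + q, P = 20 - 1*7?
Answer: 18 - 28512*I ≈ 18.0 - 28512.0*I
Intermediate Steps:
P = 13 (P = 20 - 7 = 13)
L(p) = 0
F(q, z) = q (F(q, z) = 0 + q = q)
((-47 - 61)*(P + 53))*√(F(-1, 3) - 15) + 18 = ((-47 - 61)*(13 + 53))*√(-1 - 15) + 18 = (-108*66)*√(-16) + 18 = -28512*I + 18 = 18 - 28512*I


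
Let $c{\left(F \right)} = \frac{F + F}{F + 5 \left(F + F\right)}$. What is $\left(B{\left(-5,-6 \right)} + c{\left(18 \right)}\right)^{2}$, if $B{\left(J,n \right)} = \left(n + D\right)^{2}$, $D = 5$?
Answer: $\frac{169}{121} \approx 1.3967$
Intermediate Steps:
$B{\left(J,n \right)} = \left(5 + n\right)^{2}$ ($B{\left(J,n \right)} = \left(n + 5\right)^{2} = \left(5 + n\right)^{2}$)
$c{\left(F \right)} = \frac{2}{11}$ ($c{\left(F \right)} = \frac{2 F}{F + 5 \cdot 2 F} = \frac{2 F}{F + 10 F} = \frac{2 F}{11 F} = 2 F \frac{1}{11 F} = \frac{2}{11}$)
$\left(B{\left(-5,-6 \right)} + c{\left(18 \right)}\right)^{2} = \left(\left(5 - 6\right)^{2} + \frac{2}{11}\right)^{2} = \left(\left(-1\right)^{2} + \frac{2}{11}\right)^{2} = \left(1 + \frac{2}{11}\right)^{2} = \left(\frac{13}{11}\right)^{2} = \frac{169}{121}$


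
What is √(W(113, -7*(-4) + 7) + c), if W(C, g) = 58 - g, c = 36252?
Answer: 5*√1451 ≈ 190.46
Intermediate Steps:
√(W(113, -7*(-4) + 7) + c) = √((58 - (-7*(-4) + 7)) + 36252) = √((58 - (28 + 7)) + 36252) = √((58 - 1*35) + 36252) = √((58 - 35) + 36252) = √(23 + 36252) = √36275 = 5*√1451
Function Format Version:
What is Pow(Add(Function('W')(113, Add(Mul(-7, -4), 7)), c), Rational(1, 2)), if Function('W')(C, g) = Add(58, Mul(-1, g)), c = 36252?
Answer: Mul(5, Pow(1451, Rational(1, 2))) ≈ 190.46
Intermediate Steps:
Pow(Add(Function('W')(113, Add(Mul(-7, -4), 7)), c), Rational(1, 2)) = Pow(Add(Add(58, Mul(-1, Add(Mul(-7, -4), 7))), 36252), Rational(1, 2)) = Pow(Add(Add(58, Mul(-1, Add(28, 7))), 36252), Rational(1, 2)) = Pow(Add(Add(58, Mul(-1, 35)), 36252), Rational(1, 2)) = Pow(Add(Add(58, -35), 36252), Rational(1, 2)) = Pow(Add(23, 36252), Rational(1, 2)) = Pow(36275, Rational(1, 2)) = Mul(5, Pow(1451, Rational(1, 2)))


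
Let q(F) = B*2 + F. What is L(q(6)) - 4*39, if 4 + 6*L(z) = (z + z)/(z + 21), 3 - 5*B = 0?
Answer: -22078/141 ≈ -156.58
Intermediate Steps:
B = 3/5 (B = 3/5 - 1/5*0 = 3/5 + 0 = 3/5 ≈ 0.60000)
q(F) = 6/5 + F (q(F) = (3/5)*2 + F = 6/5 + F)
L(z) = -2/3 + z/(3*(21 + z)) (L(z) = -2/3 + ((z + z)/(z + 21))/6 = -2/3 + ((2*z)/(21 + z))/6 = -2/3 + (2*z/(21 + z))/6 = -2/3 + z/(3*(21 + z)))
L(q(6)) - 4*39 = (-42 - (6/5 + 6))/(3*(21 + (6/5 + 6))) - 4*39 = (-42 - 1*36/5)/(3*(21 + 36/5)) - 156 = (-42 - 36/5)/(3*(141/5)) - 156 = (1/3)*(5/141)*(-246/5) - 156 = -82/141 - 156 = -22078/141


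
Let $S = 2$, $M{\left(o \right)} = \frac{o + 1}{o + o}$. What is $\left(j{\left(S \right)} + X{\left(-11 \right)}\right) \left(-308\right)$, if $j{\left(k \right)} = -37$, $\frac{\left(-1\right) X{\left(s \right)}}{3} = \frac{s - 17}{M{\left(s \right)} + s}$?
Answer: $\frac{401632}{29} \approx 13849.0$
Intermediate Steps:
$M{\left(o \right)} = \frac{1 + o}{2 o}$
$X{\left(s \right)} = - \frac{3 \left(-17 + s\right)}{s + \frac{1 + s}{2 s}}$ ($X{\left(s \right)} = - 3 \frac{s - 17}{\frac{1 + s}{2 s} + s} = - 3 \frac{-17 + s}{s + \frac{1 + s}{2 s}} = - \frac{3 \left(-17 + s\right)}{s + \frac{1 + s}{2 s}}$)
$\left(j{\left(S \right)} + X{\left(-11 \right)}\right) \left(-308\right) = \left(-37 + 6 \left(-11\right) \frac{1}{1 - 11 + 2 \left(-11\right)^{2}} \left(17 - -11\right)\right) \left(-308\right) = \left(-37 + 6 \left(-11\right) \frac{1}{1 - 11 + 2 \cdot 121} \left(17 + 11\right)\right) \left(-308\right) = \left(-37 + 6 \left(-11\right) \frac{1}{1 - 11 + 242} \cdot 28\right) \left(-308\right) = \left(-37 + 6 \left(-11\right) \frac{1}{232} \cdot 28\right) \left(-308\right) = \left(-37 - \frac{231}{29}\right) \left(-308\right) = \left(- \frac{1304}{29}\right) \left(-308\right) = \frac{401632}{29}$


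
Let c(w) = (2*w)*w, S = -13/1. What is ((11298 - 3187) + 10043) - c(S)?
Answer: 17816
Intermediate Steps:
S = -13 (S = 1*(-13) = -13)
c(w) = 2*w²
((11298 - 3187) + 10043) - c(S) = ((11298 - 3187) + 10043) - 2*(-13)² = (8111 + 10043) - 2*169 = 18154 - 1*338 = 18154 - 338 = 17816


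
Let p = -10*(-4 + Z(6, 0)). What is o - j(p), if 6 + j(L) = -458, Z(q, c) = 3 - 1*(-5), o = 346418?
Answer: 346882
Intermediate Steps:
Z(q, c) = 8 (Z(q, c) = 3 + 5 = 8)
p = -40 (p = -10*(-4 + 8) = -10*4 = -40)
j(L) = -464 (j(L) = -6 - 458 = -464)
o - j(p) = 346418 - 1*(-464) = 346418 + 464 = 346882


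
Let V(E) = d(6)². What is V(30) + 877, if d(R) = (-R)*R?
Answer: 2173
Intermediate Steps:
d(R) = -R²
V(E) = 1296 (V(E) = (-1*6²)² = (-1*36)² = (-36)² = 1296)
V(30) + 877 = 1296 + 877 = 2173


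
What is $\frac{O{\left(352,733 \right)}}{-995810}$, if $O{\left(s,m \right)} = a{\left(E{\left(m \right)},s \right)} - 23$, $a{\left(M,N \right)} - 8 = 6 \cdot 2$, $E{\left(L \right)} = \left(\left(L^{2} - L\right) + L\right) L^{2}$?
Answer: $\frac{3}{995810} \approx 3.0126 \cdot 10^{-6}$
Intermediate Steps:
$E{\left(L \right)} = L^{4}$ ($E{\left(L \right)} = L^{2} L^{2} = L^{4}$)
$a{\left(M,N \right)} = 20$ ($a{\left(M,N \right)} = 8 + 6 \cdot 2 = 8 + 12 = 20$)
$O{\left(s,m \right)} = -3$ ($O{\left(s,m \right)} = 20 - 23 = -3$)
$\frac{O{\left(352,733 \right)}}{-995810} = - \frac{3}{-995810} = \left(-3\right) \left(- \frac{1}{995810}\right) = \frac{3}{995810}$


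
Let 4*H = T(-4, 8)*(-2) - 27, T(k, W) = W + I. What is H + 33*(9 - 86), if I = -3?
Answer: -10201/4 ≈ -2550.3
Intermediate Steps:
T(k, W) = -3 + W (T(k, W) = W - 3 = -3 + W)
H = -37/4 (H = ((-3 + 8)*(-2) - 27)/4 = (5*(-2) - 27)/4 = (-10 - 27)/4 = (¼)*(-37) = -37/4 ≈ -9.2500)
H + 33*(9 - 86) = -37/4 + 33*(9 - 86) = -37/4 + 33*(-77) = -37/4 - 2541 = -10201/4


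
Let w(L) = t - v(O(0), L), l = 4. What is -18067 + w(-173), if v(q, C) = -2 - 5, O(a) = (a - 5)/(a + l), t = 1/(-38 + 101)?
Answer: -1137779/63 ≈ -18060.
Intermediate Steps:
t = 1/63 ≈ 0.015873
O(a) = (-5 + a)/(4 + a) (O(a) = (a - 5)/(a + 4) = (-5 + a)/(4 + a))
v(q, C) = -7
w(L) = 442/63 (w(L) = 1/63 - 1*(-7) = 1/63 + 7 = 442/63)
-18067 + w(-173) = -18067 + 442/63 = -1137779/63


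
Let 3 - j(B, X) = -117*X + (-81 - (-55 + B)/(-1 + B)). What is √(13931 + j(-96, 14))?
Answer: 2*√36823431/97 ≈ 125.12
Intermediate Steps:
j(B, X) = 84 + 117*X + (-55 + B)/(-1 + B) (j(B, X) = 3 - (-117*X + (-81 - (-55 + B)/(-1 + B))) = 3 - (-81 - 117*X - (-55 + B)/(-1 + B)) = 3 + (81 + 117*X + (-55 + B)/(-1 + B)) = 84 + 117*X + (-55 + B)/(-1 + B))
√(13931 + j(-96, 14)) = √(13931 + (-139 - 117*14 + 85*(-96) + 117*(-96)*14)/(-1 - 96)) = √(13931 + (-139 - 1638 - 8160 - 157248)/(-97)) = √(13931 - 1/97*(-167185)) = √(13931 + 167185/97) = √(1518492/97) = 2*√36823431/97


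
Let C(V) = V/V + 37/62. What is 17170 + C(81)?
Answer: 1064639/62 ≈ 17172.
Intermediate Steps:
C(V) = 99/62 (C(V) = 1 + 37*(1/62) = 1 + 37/62 = 99/62)
17170 + C(81) = 17170 + 99/62 = 1064639/62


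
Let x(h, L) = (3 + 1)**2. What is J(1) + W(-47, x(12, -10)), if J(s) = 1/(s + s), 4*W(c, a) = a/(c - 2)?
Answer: 41/98 ≈ 0.41837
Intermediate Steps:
x(h, L) = 16 (x(h, L) = 4**2 = 16)
W(c, a) = a/(4*(-2 + c)) (W(c, a) = (a/(c - 2))/4 = (a/(-2 + c))/4 = a/(4*(-2 + c)))
J(s) = 1/(2*s)
J(1) + W(-47, x(12, -10)) = (1/2)/1 + (1/4)*16/(-2 - 47) = (1/2)*1 + (1/4)*16/(-49) = 1/2 + (1/4)*16*(-1/49) = 1/2 - 4/49 = 41/98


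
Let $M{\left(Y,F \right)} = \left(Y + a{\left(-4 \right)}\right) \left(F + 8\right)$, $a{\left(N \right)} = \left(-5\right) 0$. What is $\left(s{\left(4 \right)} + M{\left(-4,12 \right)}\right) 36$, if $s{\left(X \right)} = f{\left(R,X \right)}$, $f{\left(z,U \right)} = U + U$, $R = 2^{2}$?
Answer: $-2592$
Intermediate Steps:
$R = 4$
$a{\left(N \right)} = 0$
$M{\left(Y,F \right)} = Y \left(8 + F\right)$ ($M{\left(Y,F \right)} = \left(Y + 0\right) \left(F + 8\right) = Y \left(8 + F\right)$)
$f{\left(z,U \right)} = 2 U$
$s{\left(X \right)} = 2 X$
$\left(s{\left(4 \right)} + M{\left(-4,12 \right)}\right) 36 = \left(2 \cdot 4 - 4 \left(8 + 12\right)\right) 36 = \left(8 - 80\right) 36 = \left(-72\right) 36 = -2592$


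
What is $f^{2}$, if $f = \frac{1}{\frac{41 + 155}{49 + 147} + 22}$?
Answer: $\frac{1}{529} \approx 0.0018904$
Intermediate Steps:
$f = \frac{1}{23}$ ($f = \frac{1}{\frac{196}{196} + 22} = \frac{1}{196 \cdot \frac{1}{196} + 22} = \frac{1}{1 + 22} = \frac{1}{23} \approx 0.043478$)
$f^{2} = \left(\frac{1}{23}\right)^{2} = \frac{1}{529}$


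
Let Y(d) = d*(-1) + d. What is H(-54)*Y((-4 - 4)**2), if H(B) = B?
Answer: 0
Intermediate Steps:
Y(d) = 0 (Y(d) = -d + d = 0)
H(-54)*Y((-4 - 4)**2) = -54*0 = 0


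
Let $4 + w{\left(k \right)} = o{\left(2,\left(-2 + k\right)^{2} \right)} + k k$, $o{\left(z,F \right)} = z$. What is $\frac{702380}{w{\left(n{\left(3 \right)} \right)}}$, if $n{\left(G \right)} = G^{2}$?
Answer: $\frac{702380}{79} \approx 8890.9$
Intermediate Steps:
$w{\left(k \right)} = -2 + k^{2}$ ($w{\left(k \right)} = -4 + \left(2 + k k\right) = -4 + \left(2 + k^{2}\right) = -2 + k^{2}$)
$\frac{702380}{w{\left(n{\left(3 \right)} \right)}} = \frac{702380}{-2 + \left(3^{2}\right)^{2}} = \frac{702380}{-2 + 9^{2}} = \frac{702380}{-2 + 81} = \frac{702380}{79}$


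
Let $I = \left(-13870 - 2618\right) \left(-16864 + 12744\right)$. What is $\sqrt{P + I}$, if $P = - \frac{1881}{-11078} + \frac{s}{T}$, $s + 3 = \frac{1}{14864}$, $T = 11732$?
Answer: $\frac{\sqrt{990292418343345133591228081645}}{120739432184} \approx 8242.0$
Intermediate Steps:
$s = - \frac{44591}{14864}$ ($s = -3 + \frac{1}{14864} = - \frac{44591}{14864} \approx -2.9999$)
$I = 67930560$ ($I = \left(-16488\right) \left(-4120\right) = 67930560$)
$P = \frac{163761583795}{965915457472}$ ($P = - \frac{1881}{-11078} - \frac{44591}{14864 \cdot 11732} = \left(-1881\right) \left(- \frac{1}{11078}\right) - \frac{44591}{174384448} = \frac{1881}{11078} - \frac{44591}{174384448} = \frac{163761583795}{965915457472} \approx 0.16954$)
$\sqrt{P + I} = \sqrt{\frac{163761583795}{965915457472} + 67930560} = \sqrt{\frac{65615178102490728115}{965915457472}} = \frac{\sqrt{990292418343345133591228081645}}{120739432184}$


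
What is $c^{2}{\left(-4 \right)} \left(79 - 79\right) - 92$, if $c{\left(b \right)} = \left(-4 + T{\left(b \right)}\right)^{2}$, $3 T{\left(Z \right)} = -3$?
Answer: $-92$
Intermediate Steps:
$T{\left(Z \right)} = -1$ ($T{\left(Z \right)} = \frac{1}{3} \left(-3\right) = -1$)
$c{\left(b \right)} = 25$ ($c{\left(b \right)} = \left(-4 - 1\right)^{2} = \left(-5\right)^{2} = 25$)
$c^{2}{\left(-4 \right)} \left(79 - 79\right) - 92 = 25^{2} \left(79 - 79\right) - 92 = 625 \cdot 0 - 92 = 0 - 92 = -92$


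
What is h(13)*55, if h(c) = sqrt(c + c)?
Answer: 55*sqrt(26) ≈ 280.45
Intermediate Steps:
h(c) = sqrt(2)*sqrt(c) (h(c) = sqrt(2*c) = sqrt(2)*sqrt(c))
h(13)*55 = (sqrt(2)*sqrt(13))*55 = sqrt(26)*55 = 55*sqrt(26)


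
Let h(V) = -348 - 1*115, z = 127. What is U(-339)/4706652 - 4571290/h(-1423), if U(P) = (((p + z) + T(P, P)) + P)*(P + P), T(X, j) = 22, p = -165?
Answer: 3585930443425/363196646 ≈ 9873.3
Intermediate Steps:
h(V) = -463 (h(V) = -348 - 115 = -463)
U(P) = 2*P*(-16 + P) (U(P) = (((-165 + 127) + 22) + P)*(P + P) = ((-38 + 22) + P)*(2*P) = (-16 + P)*(2*P) = 2*P*(-16 + P))
U(-339)/4706652 - 4571290/h(-1423) = (2*(-339)*(-16 - 339))/4706652 - 4571290/(-463) = (2*(-339)*(-355))*(1/4706652) - 4571290*(-1/463) = 240690*(1/4706652) + 4571290/463 = 40115/784442 + 4571290/463 = 3585930443425/363196646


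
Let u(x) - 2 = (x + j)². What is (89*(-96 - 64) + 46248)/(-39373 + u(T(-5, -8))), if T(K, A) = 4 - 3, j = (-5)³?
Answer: -32008/23995 ≈ -1.3339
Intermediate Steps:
j = -125
T(K, A) = 1
u(x) = 2 + (-125 + x)² (u(x) = 2 + (x - 125)² = 2 + (-125 + x)²)
(89*(-96 - 64) + 46248)/(-39373 + u(T(-5, -8))) = (89*(-96 - 64) + 46248)/(-39373 + (2 + (-125 + 1)²)) = (89*(-160) + 46248)/(-39373 + (2 + (-124)²)) = (-14240 + 46248)/(-39373 + (2 + 15376)) = 32008/(-39373 + 15378) = 32008/(-23995) = 32008*(-1/23995) = -32008/23995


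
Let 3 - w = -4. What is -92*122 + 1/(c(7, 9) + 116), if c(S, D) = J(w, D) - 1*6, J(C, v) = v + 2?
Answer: -1358103/121 ≈ -11224.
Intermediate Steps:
w = 7 (w = 3 - 1*(-4) = 3 + 4 = 7)
J(C, v) = 2 + v
c(S, D) = -4 + D (c(S, D) = (2 + D) - 1*6 = (2 + D) - 6 = -4 + D)
-92*122 + 1/(c(7, 9) + 116) = -92*122 + 1/((-4 + 9) + 116) = -11224 + 1/(5 + 116) = -11224 + 1/121 = -1358103/121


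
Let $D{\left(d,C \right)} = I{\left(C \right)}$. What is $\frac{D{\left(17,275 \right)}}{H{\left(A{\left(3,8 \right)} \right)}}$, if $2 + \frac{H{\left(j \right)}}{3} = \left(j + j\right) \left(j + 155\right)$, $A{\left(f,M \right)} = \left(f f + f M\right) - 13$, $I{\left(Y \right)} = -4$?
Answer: $- \frac{2}{10497} \approx -0.00019053$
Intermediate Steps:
$A{\left(f,M \right)} = -13 + f^{2} + M f$ ($A{\left(f,M \right)} = \left(f^{2} + M f\right) - 13 = -13 + f^{2} + M f$)
$D{\left(d,C \right)} = -4$
$H{\left(j \right)} = -6 + 6 j \left(155 + j\right)$ ($H{\left(j \right)} = -6 + 3 \left(j + j\right) \left(j + 155\right) = -6 + 3 \cdot 2 j \left(155 + j\right) = -6 + 6 j \left(155 + j\right)$)
$\frac{D{\left(17,275 \right)}}{H{\left(A{\left(3,8 \right)} \right)}} = - \frac{4}{-6 + 6 \left(-13 + 3^{2} + 8 \cdot 3\right)^{2} + 930 \left(-13 + 3^{2} + 8 \cdot 3\right)} = - \frac{4}{-6 + 6 \left(-13 + 9 + 24\right)^{2} + 930 \left(-13 + 9 + 24\right)} = - \frac{4}{-6 + 6 \cdot 20^{2} + 930 \cdot 20} = - \frac{4}{-6 + 6 \cdot 400 + 18600} = - \frac{4}{-6 + 2400 + 18600} = - \frac{4}{20994} = \left(-4\right) \frac{1}{20994} = - \frac{2}{10497}$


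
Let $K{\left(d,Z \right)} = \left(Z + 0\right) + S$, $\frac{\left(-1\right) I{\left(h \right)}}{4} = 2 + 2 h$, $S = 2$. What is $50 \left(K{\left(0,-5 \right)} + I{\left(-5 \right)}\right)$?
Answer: $1450$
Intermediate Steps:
$I{\left(h \right)} = -8 - 8 h$ ($I{\left(h \right)} = - 4 \left(2 + 2 h\right) = -8 - 8 h$)
$K{\left(d,Z \right)} = 2 + Z$ ($K{\left(d,Z \right)} = \left(Z + 0\right) + 2 = Z + 2 = 2 + Z$)
$50 \left(K{\left(0,-5 \right)} + I{\left(-5 \right)}\right) = 50 \left(\left(2 - 5\right) - -32\right) = 50 \left(-3 + \left(-8 + 40\right)\right) = 50 \left(-3 + 32\right) = 50 \cdot 29 = 1450$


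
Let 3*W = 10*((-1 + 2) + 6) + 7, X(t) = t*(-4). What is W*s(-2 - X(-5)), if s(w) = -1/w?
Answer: 7/6 ≈ 1.1667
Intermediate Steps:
X(t) = -4*t
W = 77/3 (W = (10*((-1 + 2) + 6) + 7)/3 = (10*(1 + 6) + 7)/3 = (10*7 + 7)/3 = (70 + 7)/3 = (⅓)*77 = 77/3 ≈ 25.667)
W*s(-2 - X(-5)) = 77*(-1/(-2 - (-4)*(-5)))/3 = 77*(-1/(-2 - 1*20))/3 = 77*(-1/(-2 - 20))/3 = 77*(-1/(-22))/3 = 77*(-1*(-1/22))/3 = (77/3)*(1/22) = 7/6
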